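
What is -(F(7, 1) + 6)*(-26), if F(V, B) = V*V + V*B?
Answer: 1612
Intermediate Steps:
F(V, B) = V² + B*V
-(F(7, 1) + 6)*(-26) = -(7*(1 + 7) + 6)*(-26) = -(7*8 + 6)*(-26) = -(56 + 6)*(-26) = -62*(-26) = -1*(-1612) = 1612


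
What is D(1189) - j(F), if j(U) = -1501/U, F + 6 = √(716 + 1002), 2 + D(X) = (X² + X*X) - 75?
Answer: 2377818468/841 + 1501*√1718/1682 ≈ 2.8274e+6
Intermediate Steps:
D(X) = -77 + 2*X² (D(X) = -2 + ((X² + X*X) - 75) = -2 + ((X² + X²) - 75) = -2 + (2*X² - 75) = -2 + (-75 + 2*X²) = -77 + 2*X²)
F = -6 + √1718 (F = -6 + √(716 + 1002) = -6 + √1718 ≈ 35.449)
D(1189) - j(F) = (-77 + 2*1189²) - (-1501)/(-6 + √1718) = (-77 + 2*1413721) + 1501/(-6 + √1718) = (-77 + 2827442) + 1501/(-6 + √1718) = 2827365 + 1501/(-6 + √1718)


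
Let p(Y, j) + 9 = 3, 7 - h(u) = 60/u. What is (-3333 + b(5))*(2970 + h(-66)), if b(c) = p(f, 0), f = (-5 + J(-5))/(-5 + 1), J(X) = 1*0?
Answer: -109375623/11 ≈ -9.9432e+6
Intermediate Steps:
J(X) = 0
h(u) = 7 - 60/u
f = 5/4 (f = (-5 + 0)/(-5 + 1) = -5/(-4) = -5*(-1/4) = 5/4 ≈ 1.2500)
p(Y, j) = -6 (p(Y, j) = -9 + 3 = -6)
b(c) = -6
(-3333 + b(5))*(2970 + h(-66)) = (-3333 - 6)*(2970 + (7 - 60/(-66))) = -3339*(2970 + (7 - 60*(-1/66))) = -3339*(2970 + (7 + 10/11)) = -3339*(2970 + 87/11) = -3339*32757/11 = -109375623/11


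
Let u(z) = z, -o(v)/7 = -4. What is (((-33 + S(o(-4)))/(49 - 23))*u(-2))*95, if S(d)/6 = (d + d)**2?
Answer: -1784385/13 ≈ -1.3726e+5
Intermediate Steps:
o(v) = 28 (o(v) = -7*(-4) = 28)
S(d) = 24*d**2 (S(d) = 6*(d + d)**2 = 6*(2*d)**2 = 6*(4*d**2) = 24*d**2)
(((-33 + S(o(-4)))/(49 - 23))*u(-2))*95 = (((-33 + 24*28**2)/(49 - 23))*(-2))*95 = (((-33 + 24*784)/26)*(-2))*95 = (((-33 + 18816)*(1/26))*(-2))*95 = ((18783*(1/26))*(-2))*95 = ((18783/26)*(-2))*95 = -18783/13*95 = -1784385/13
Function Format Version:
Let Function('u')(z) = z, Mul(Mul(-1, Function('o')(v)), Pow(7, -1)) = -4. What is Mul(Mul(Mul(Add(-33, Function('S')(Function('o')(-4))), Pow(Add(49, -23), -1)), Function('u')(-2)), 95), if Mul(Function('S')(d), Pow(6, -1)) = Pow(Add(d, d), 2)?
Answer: Rational(-1784385, 13) ≈ -1.3726e+5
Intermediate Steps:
Function('o')(v) = 28 (Function('o')(v) = Mul(-7, -4) = 28)
Function('S')(d) = Mul(24, Pow(d, 2)) (Function('S')(d) = Mul(6, Pow(Add(d, d), 2)) = Mul(6, Pow(Mul(2, d), 2)) = Mul(6, Mul(4, Pow(d, 2))) = Mul(24, Pow(d, 2)))
Mul(Mul(Mul(Add(-33, Function('S')(Function('o')(-4))), Pow(Add(49, -23), -1)), Function('u')(-2)), 95) = Mul(Mul(Mul(Add(-33, Mul(24, Pow(28, 2))), Pow(Add(49, -23), -1)), -2), 95) = Mul(Mul(Mul(Add(-33, Mul(24, 784)), Pow(26, -1)), -2), 95) = Mul(Mul(Mul(Add(-33, 18816), Rational(1, 26)), -2), 95) = Mul(Mul(Mul(18783, Rational(1, 26)), -2), 95) = Mul(Mul(Rational(18783, 26), -2), 95) = Mul(Rational(-18783, 13), 95) = Rational(-1784385, 13)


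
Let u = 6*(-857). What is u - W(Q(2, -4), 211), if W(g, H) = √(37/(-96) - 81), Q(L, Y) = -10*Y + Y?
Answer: -5142 - I*√46878/24 ≈ -5142.0 - 9.0214*I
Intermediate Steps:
Q(L, Y) = -9*Y
W(g, H) = I*√46878/24 (W(g, H) = √(37*(-1/96) - 81) = √(-37/96 - 81) = √(-7813/96) = I*√46878/24)
u = -5142
u - W(Q(2, -4), 211) = -5142 - I*√46878/24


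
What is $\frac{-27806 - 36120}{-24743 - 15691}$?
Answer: $\frac{31963}{20217} \approx 1.581$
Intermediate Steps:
$\frac{-27806 - 36120}{-24743 - 15691} = - \frac{63926}{-40434} = \left(-63926\right) \left(- \frac{1}{40434}\right) = \frac{31963}{20217}$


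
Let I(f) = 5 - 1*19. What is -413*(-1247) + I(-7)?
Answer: 514997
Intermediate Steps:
I(f) = -14 (I(f) = 5 - 19 = -14)
-413*(-1247) + I(-7) = -413*(-1247) - 14 = 515011 - 14 = 514997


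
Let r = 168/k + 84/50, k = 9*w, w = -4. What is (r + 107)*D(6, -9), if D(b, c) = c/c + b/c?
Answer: 7801/225 ≈ 34.671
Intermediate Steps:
k = -36 (k = 9*(-4) = -36)
D(b, c) = 1 + b/c
r = -224/75 (r = 168/(-36) + 84/50 = 168*(-1/36) + 84*(1/50) = -14/3 + 42/25 = -224/75 ≈ -2.9867)
(r + 107)*D(6, -9) = (-224/75 + 107)*((6 - 9)/(-9)) = 7801*(-1/9*(-3))/75 = (7801/75)*(1/3) = 7801/225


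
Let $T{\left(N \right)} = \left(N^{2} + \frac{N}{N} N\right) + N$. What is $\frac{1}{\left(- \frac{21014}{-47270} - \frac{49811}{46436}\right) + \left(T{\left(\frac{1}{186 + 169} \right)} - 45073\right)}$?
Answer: $- \frac{27662862046300}{1246865400767478073} \approx -2.2186 \cdot 10^{-5}$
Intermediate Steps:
$T{\left(N \right)} = N^{2} + 2 N$ ($T{\left(N \right)} = \left(N^{2} + 1 N\right) + N = \left(N^{2} + N\right) + N = \left(N + N^{2}\right) + N = N^{2} + 2 N$)
$\frac{1}{\left(- \frac{21014}{-47270} - \frac{49811}{46436}\right) + \left(T{\left(\frac{1}{186 + 169} \right)} - 45073\right)} = \frac{1}{\left(- \frac{21014}{-47270} - \frac{49811}{46436}\right) - \left(45073 - \frac{2 + \frac{1}{186 + 169}}{186 + 169}\right)} = \frac{1}{\left(\left(-21014\right) \left(- \frac{1}{47270}\right) - \frac{49811}{46436}\right) - \left(45073 - \frac{2 + \frac{1}{355}}{355}\right)} = \frac{1}{\left(\frac{10507}{23635} - \frac{49811}{46436}\right) - \left(45073 - \frac{2 + \frac{1}{355}}{355}\right)} = \frac{1}{- \frac{689379933}{1097514860} + \left(\frac{1}{355} \cdot \frac{711}{355} - 45073\right)} = \frac{1}{- \frac{689379933}{1097514860} + \left(\frac{711}{126025} - 45073\right)} = \frac{1}{- \frac{689379933}{1097514860} - \frac{5680324114}{126025}} = \frac{1}{- \frac{1246865400767478073}{27662862046300}} = - \frac{27662862046300}{1246865400767478073}$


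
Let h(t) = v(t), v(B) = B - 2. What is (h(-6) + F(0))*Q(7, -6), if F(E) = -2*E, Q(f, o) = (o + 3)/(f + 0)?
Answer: 24/7 ≈ 3.4286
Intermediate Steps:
Q(f, o) = (3 + o)/f
v(B) = -2 + B
h(t) = -2 + t
(h(-6) + F(0))*Q(7, -6) = ((-2 - 6) - 2*0)*((3 - 6)/7) = (-8 + 0)*((⅐)*(-3)) = -8*(-3/7) = 24/7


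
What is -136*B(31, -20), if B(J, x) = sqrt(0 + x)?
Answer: -272*I*sqrt(5) ≈ -608.21*I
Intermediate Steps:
B(J, x) = sqrt(x)
-136*B(31, -20) = -272*I*sqrt(5)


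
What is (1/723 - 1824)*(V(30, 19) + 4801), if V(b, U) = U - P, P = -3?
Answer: -6360336073/723 ≈ -8.7972e+6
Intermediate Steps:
V(b, U) = 3 + U (V(b, U) = U - 1*(-3) = U + 3 = 3 + U)
(1/723 - 1824)*(V(30, 19) + 4801) = (1/723 - 1824)*((3 + 19) + 4801) = (1/723 - 1824)*(22 + 4801) = -1318751/723*4823 = -6360336073/723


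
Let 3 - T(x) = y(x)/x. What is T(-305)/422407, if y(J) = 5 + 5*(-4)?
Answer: 180/25766827 ≈ 6.9857e-6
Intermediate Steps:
y(J) = -15 (y(J) = 5 - 20 = -15)
T(x) = 3 + 15/x (T(x) = 3 - (-15)/x = 3 + 15/x)
T(-305)/422407 = (3 + 15/(-305))/422407 = (3 + 15*(-1/305))*(1/422407) = (3 - 3/61)*(1/422407) = (180/61)*(1/422407) = 180/25766827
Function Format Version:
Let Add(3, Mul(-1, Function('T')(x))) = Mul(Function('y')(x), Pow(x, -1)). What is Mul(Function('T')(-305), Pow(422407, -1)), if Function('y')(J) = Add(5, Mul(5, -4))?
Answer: Rational(180, 25766827) ≈ 6.9857e-6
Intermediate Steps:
Function('y')(J) = -15 (Function('y')(J) = Add(5, -20) = -15)
Function('T')(x) = Add(3, Mul(15, Pow(x, -1))) (Function('T')(x) = Add(3, Mul(-1, Mul(-15, Pow(x, -1)))) = Add(3, Mul(15, Pow(x, -1))))
Mul(Function('T')(-305), Pow(422407, -1)) = Mul(Add(3, Mul(15, Pow(-305, -1))), Pow(422407, -1)) = Mul(Add(3, Mul(15, Rational(-1, 305))), Rational(1, 422407)) = Mul(Add(3, Rational(-3, 61)), Rational(1, 422407)) = Mul(Rational(180, 61), Rational(1, 422407)) = Rational(180, 25766827)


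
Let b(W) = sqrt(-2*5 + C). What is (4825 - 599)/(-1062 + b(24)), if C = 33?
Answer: -4488012/1127821 - 4226*sqrt(23)/1127821 ≈ -3.9973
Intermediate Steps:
b(W) = sqrt(23) (b(W) = sqrt(-2*5 + 33) = sqrt(-10 + 33) = sqrt(23))
(4825 - 599)/(-1062 + b(24)) = (4825 - 599)/(-1062 + sqrt(23)) = 4226/(-1062 + sqrt(23))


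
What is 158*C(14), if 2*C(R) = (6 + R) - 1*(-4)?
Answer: 1896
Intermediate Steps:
C(R) = 5 + R/2 (C(R) = ((6 + R) - 1*(-4))/2 = ((6 + R) + 4)/2 = (10 + R)/2 = 5 + R/2)
158*C(14) = 158*(5 + (½)*14) = 158*(5 + 7) = 158*12 = 1896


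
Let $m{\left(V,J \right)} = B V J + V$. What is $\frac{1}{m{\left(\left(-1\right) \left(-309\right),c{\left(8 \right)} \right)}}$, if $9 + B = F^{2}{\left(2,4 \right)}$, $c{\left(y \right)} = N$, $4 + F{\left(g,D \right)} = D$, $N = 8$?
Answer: $- \frac{1}{21939} \approx -4.5581 \cdot 10^{-5}$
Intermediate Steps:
$F{\left(g,D \right)} = -4 + D$
$c{\left(y \right)} = 8$
$B = -9$ ($B = -9 + \left(-4 + 4\right)^{2} = -9 + 0^{2} = -9 + 0 = -9$)
$m{\left(V,J \right)} = V - 9 J V$ ($m{\left(V,J \right)} = - 9 V J + V = - 9 J V + V = V - 9 J V$)
$\frac{1}{m{\left(\left(-1\right) \left(-309\right),c{\left(8 \right)} \right)}} = \frac{1}{\left(-1\right) \left(-309\right) \left(1 - 72\right)} = \frac{1}{309 \left(1 - 72\right)} = \frac{1}{309 \left(-71\right)} = \frac{1}{-21939} = - \frac{1}{21939}$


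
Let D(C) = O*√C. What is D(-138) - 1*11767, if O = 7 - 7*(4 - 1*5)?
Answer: -11767 + 14*I*√138 ≈ -11767.0 + 164.46*I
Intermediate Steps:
O = 14 (O = 7 - 7*(4 - 5) = 7 - 7*(-1) = 7 + 7 = 14)
D(C) = 14*√C
D(-138) - 1*11767 = 14*√(-138) - 1*11767 = 14*(I*√138) - 11767 = 14*I*√138 - 11767 = -11767 + 14*I*√138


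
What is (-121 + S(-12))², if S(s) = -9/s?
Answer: 231361/16 ≈ 14460.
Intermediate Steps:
(-121 + S(-12))² = (-121 - 9/(-12))² = (-121 - 9*(-1/12))² = (-121 + ¾)² = (-481/4)² = 231361/16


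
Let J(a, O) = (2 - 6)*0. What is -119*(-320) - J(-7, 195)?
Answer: 38080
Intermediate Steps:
J(a, O) = 0 (J(a, O) = -4*0 = 0)
-119*(-320) - J(-7, 195) = -119*(-320) - 1*0 = 38080 + 0 = 38080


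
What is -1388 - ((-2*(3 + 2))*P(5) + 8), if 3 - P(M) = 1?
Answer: -1376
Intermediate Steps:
P(M) = 2 (P(M) = 3 - 1*1 = 3 - 1 = 2)
-1388 - ((-2*(3 + 2))*P(5) + 8) = -1388 - (-2*(3 + 2)*2 + 8) = -1388 - (-2*5*2 + 8) = -1388 - (-10*2 + 8) = -1388 - (-20 + 8) = -1388 - 1*(-12) = -1388 + 12 = -1376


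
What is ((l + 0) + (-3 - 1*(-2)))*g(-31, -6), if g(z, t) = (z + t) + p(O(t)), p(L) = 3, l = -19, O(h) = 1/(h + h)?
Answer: 680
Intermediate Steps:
O(h) = 1/(2*h)
g(z, t) = 3 + t + z (g(z, t) = (z + t) + 3 = (t + z) + 3 = 3 + t + z)
((l + 0) + (-3 - 1*(-2)))*g(-31, -6) = ((-19 + 0) + (-3 - 1*(-2)))*(3 - 6 - 31) = (-19 + (-3 + 2))*(-34) = (-19 - 1)*(-34) = -20*(-34) = 680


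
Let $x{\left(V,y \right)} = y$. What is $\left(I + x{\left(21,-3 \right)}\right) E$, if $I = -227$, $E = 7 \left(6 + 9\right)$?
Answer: $-24150$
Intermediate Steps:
$E = 105$ ($E = 7 \cdot 15 = 105$)
$\left(I + x{\left(21,-3 \right)}\right) E = \left(-227 - 3\right) 105 = \left(-230\right) 105 = -24150$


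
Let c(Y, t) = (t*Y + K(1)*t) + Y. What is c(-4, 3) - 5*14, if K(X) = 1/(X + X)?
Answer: -169/2 ≈ -84.500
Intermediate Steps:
K(X) = 1/(2*X)
c(Y, t) = Y + t/2 + Y*t (c(Y, t) = (t*Y + ((1/2)/1)*t) + Y = (Y*t + ((1/2)*1)*t) + Y = (Y*t + t/2) + Y = (t/2 + Y*t) + Y = Y + t/2 + Y*t)
c(-4, 3) - 5*14 = (-4 + (1/2)*3 - 4*3) - 5*14 = (-4 + 3/2 - 12) - 70 = -29/2 - 70 = -169/2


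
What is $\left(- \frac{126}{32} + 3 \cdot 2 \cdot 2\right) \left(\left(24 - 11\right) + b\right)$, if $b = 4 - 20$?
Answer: $- \frac{387}{16} \approx -24.188$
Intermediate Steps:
$b = -16$ ($b = 4 - 20 = -16$)
$\left(- \frac{126}{32} + 3 \cdot 2 \cdot 2\right) \left(\left(24 - 11\right) + b\right) = \left(- \frac{126}{32} + 3 \cdot 2 \cdot 2\right) \left(\left(24 - 11\right) - 16\right) = \left(\left(-126\right) \frac{1}{32} + 6 \cdot 2\right) \left(13 - 16\right) = \left(- \frac{63}{16} + 12\right) \left(-3\right) = \frac{129}{16} \left(-3\right) = - \frac{387}{16}$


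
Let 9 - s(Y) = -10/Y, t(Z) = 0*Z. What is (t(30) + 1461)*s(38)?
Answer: 257136/19 ≈ 13533.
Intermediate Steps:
t(Z) = 0
s(Y) = 9 + 10/Y (s(Y) = 9 - (-10)/Y = 9 + 10/Y)
(t(30) + 1461)*s(38) = (0 + 1461)*(9 + 10/38) = 1461*(9 + 10*(1/38)) = 1461*(9 + 5/19) = 1461*(176/19) = 257136/19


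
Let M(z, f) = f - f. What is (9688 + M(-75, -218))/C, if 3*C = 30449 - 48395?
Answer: -4844/2991 ≈ -1.6195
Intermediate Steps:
M(z, f) = 0
C = -5982 (C = (30449 - 48395)/3 = (1/3)*(-17946) = -5982)
(9688 + M(-75, -218))/C = (9688 + 0)/(-5982) = 9688*(-1/5982) = -4844/2991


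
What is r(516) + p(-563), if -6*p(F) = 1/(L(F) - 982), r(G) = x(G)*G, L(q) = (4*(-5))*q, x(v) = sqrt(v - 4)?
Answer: -1/61668 + 8256*sqrt(2) ≈ 11676.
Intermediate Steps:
x(v) = sqrt(-4 + v)
L(q) = -20*q
r(G) = G*sqrt(-4 + G) (r(G) = sqrt(-4 + G)*G = G*sqrt(-4 + G))
p(F) = -1/(6*(-982 - 20*F)) (p(F) = -1/(6*(-20*F - 982)) = -1/(6*(-982 - 20*F)))
r(516) + p(-563) = 516*sqrt(-4 + 516) + 1/(12*(491 + 10*(-563))) = 516*sqrt(512) + 1/(12*(491 - 5630)) = 516*(16*sqrt(2)) + (1/12)/(-5139) = 8256*sqrt(2) + (1/12)*(-1/5139) = 8256*sqrt(2) - 1/61668 = -1/61668 + 8256*sqrt(2)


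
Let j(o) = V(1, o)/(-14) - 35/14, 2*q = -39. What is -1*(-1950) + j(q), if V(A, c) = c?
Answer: 54569/28 ≈ 1948.9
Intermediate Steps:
q = -39/2 (q = (½)*(-39) = -39/2 ≈ -19.500)
j(o) = -5/2 - o/14 (j(o) = o/(-14) - 35/14 = o*(-1/14) - 35*1/14 = -o/14 - 5/2 = -5/2 - o/14)
-1*(-1950) + j(q) = -1*(-1950) + (-5/2 - 1/14*(-39/2)) = 1950 + (-5/2 + 39/28) = 1950 - 31/28 = 54569/28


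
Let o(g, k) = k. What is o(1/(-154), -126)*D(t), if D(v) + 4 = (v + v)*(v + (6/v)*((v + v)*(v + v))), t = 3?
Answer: -56196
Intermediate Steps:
D(v) = -4 + 50*v² (D(v) = -4 + (v + v)*(v + (6/v)*((v + v)*(v + v))) = -4 + (2*v)*(v + (6/v)*((2*v)*(2*v))) = -4 + (2*v)*(v + (6/v)*(4*v²)) = -4 + (2*v)*(v + 24*v) = -4 + (2*v)*(25*v) = -4 + 50*v²)
o(1/(-154), -126)*D(t) = -126*(-4 + 50*3²) = -126*(-4 + 50*9) = -126*(-4 + 450) = -126*446 = -56196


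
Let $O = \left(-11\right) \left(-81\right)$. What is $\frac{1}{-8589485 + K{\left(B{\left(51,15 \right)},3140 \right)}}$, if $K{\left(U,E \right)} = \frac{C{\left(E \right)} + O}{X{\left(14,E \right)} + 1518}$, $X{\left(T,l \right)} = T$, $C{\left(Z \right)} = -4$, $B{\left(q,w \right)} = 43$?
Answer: $- \frac{1532}{13159090133} \approx -1.1642 \cdot 10^{-7}$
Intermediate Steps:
$O = 891$
$K{\left(U,E \right)} = \frac{887}{1532}$ ($K{\left(U,E \right)} = \frac{-4 + 891}{14 + 1518} = \frac{887}{1532}$)
$\frac{1}{-8589485 + K{\left(B{\left(51,15 \right)},3140 \right)}} = \frac{1}{-8589485 + \frac{887}{1532}} = \frac{1}{- \frac{13159090133}{1532}} = - \frac{1532}{13159090133}$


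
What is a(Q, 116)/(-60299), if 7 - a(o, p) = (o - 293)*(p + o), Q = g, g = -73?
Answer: -15745/60299 ≈ -0.26112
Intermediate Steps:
Q = -73
a(o, p) = 7 - (-293 + o)*(o + p) (a(o, p) = 7 - (o - 293)*(p + o) = 7 - (-293 + o)*(o + p))
a(Q, 116)/(-60299) = (7 - 1*(-73)**2 + 293*(-73) + 293*116 - 1*(-73)*116)/(-60299) = (7 - 1*5329 - 21389 + 33988 + 8468)*(-1/60299) = (7 - 5329 - 21389 + 33988 + 8468)*(-1/60299) = 15745*(-1/60299) = -15745/60299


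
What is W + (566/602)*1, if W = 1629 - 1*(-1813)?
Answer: 1036325/301 ≈ 3442.9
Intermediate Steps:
W = 3442 (W = 1629 + 1813 = 3442)
W + (566/602)*1 = 3442 + (566/602)*1 = 3442 + (566*(1/602))*1 = 3442 + (283/301)*1 = 3442 + 283/301 = 1036325/301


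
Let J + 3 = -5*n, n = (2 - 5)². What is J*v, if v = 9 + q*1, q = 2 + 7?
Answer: -864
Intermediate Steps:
q = 9
n = 9 (n = (-3)² = 9)
J = -48 (J = -3 - 5*9 = -3 - 45 = -48)
v = 18 (v = 9 + 9*1 = 9 + 9 = 18)
J*v = -48*18 = -864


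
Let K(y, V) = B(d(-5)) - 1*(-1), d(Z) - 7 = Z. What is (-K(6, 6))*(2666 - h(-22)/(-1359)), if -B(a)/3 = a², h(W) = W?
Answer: 39853792/1359 ≈ 29326.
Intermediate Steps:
d(Z) = 7 + Z
B(a) = -3*a²
K(y, V) = -11 (K(y, V) = -3*(7 - 5)² - 1*(-1) = -3*2² + 1 = -3*4 + 1 = -12 + 1 = -11)
(-K(6, 6))*(2666 - h(-22)/(-1359)) = (-1*(-11))*(2666 - (-22)/(-1359)) = 11*(2666 - (-22)*(-1)/1359) = 11*(2666 - 1*22/1359) = 11*(2666 - 22/1359) = 11*(3623072/1359) = 39853792/1359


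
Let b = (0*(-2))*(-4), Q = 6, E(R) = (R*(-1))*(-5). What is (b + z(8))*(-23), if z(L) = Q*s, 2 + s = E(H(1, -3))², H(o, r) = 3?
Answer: -30774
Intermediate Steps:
E(R) = 5*R (E(R) = -R*(-5) = 5*R)
b = 0 (b = 0*(-4) = 0)
s = 223 (s = -2 + (5*3)² = -2 + 15² = -2 + 225 = 223)
z(L) = 1338 (z(L) = 6*223 = 1338)
(b + z(8))*(-23) = (0 + 1338)*(-23) = 1338*(-23) = -30774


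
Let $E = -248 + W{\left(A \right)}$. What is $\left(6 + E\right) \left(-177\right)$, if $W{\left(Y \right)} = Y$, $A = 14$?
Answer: $40356$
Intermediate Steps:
$E = -234$ ($E = -248 + 14 = -234$)
$\left(6 + E\right) \left(-177\right) = \left(6 - 234\right) \left(-177\right) = \left(-228\right) \left(-177\right) = 40356$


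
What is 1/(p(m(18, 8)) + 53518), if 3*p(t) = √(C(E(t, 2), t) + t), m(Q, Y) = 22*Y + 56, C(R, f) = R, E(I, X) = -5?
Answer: 481662/25777586689 - 3*√227/25777586689 ≈ 1.8684e-5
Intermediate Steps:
m(Q, Y) = 56 + 22*Y
p(t) = √(-5 + t)/3
1/(p(m(18, 8)) + 53518) = 1/(√(-5 + (56 + 22*8))/3 + 53518) = 1/(√(-5 + (56 + 176))/3 + 53518) = 1/(√(-5 + 232)/3 + 53518) = 1/(√227/3 + 53518) = 1/(53518 + √227/3)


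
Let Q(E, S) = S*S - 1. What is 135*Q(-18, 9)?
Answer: 10800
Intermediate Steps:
Q(E, S) = -1 + S² (Q(E, S) = S² - 1 = -1 + S²)
135*Q(-18, 9) = 135*(-1 + 9²) = 135*(-1 + 81) = 135*80 = 10800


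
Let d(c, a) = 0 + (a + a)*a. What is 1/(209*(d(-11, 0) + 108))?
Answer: 1/22572 ≈ 4.4303e-5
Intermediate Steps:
d(c, a) = 2*a² (d(c, a) = 0 + (2*a)*a = 0 + 2*a² = 2*a²)
1/(209*(d(-11, 0) + 108)) = 1/(209*(2*0² + 108)) = 1/(209*(2*0 + 108)) = 1/(209*(0 + 108)) = 1/(209*108) = 1/22572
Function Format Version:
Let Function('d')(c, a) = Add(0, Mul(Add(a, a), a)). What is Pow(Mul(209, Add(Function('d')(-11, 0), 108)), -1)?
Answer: Rational(1, 22572) ≈ 4.4303e-5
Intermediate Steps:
Function('d')(c, a) = Mul(2, Pow(a, 2)) (Function('d')(c, a) = Add(0, Mul(Mul(2, a), a)) = Add(0, Mul(2, Pow(a, 2))) = Mul(2, Pow(a, 2)))
Pow(Mul(209, Add(Function('d')(-11, 0), 108)), -1) = Pow(Mul(209, Add(Mul(2, Pow(0, 2)), 108)), -1) = Pow(Mul(209, Add(Mul(2, 0), 108)), -1) = Pow(Mul(209, Add(0, 108)), -1) = Pow(Mul(209, 108), -1) = Pow(22572, -1) = Rational(1, 22572)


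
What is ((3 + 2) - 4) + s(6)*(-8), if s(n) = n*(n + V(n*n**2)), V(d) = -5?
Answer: -47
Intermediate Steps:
s(n) = n*(-5 + n) (s(n) = n*(n - 5) = n*(-5 + n))
((3 + 2) - 4) + s(6)*(-8) = ((3 + 2) - 4) + (6*(-5 + 6))*(-8) = (5 - 4) + (6*1)*(-8) = 1 + 6*(-8) = 1 - 48 = -47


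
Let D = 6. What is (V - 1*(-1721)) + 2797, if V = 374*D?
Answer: 6762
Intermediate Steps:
V = 2244 (V = 374*6 = 2244)
(V - 1*(-1721)) + 2797 = (2244 - 1*(-1721)) + 2797 = (2244 + 1721) + 2797 = 3965 + 2797 = 6762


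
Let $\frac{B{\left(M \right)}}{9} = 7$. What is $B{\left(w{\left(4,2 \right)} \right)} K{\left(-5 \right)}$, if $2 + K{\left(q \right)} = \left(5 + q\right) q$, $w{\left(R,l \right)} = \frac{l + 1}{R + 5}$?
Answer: $-126$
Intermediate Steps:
$w{\left(R,l \right)} = \frac{1 + l}{5 + R}$
$B{\left(M \right)} = 63$ ($B{\left(M \right)} = 9 \cdot 7 = 63$)
$K{\left(q \right)} = -2 + q \left(5 + q\right)$ ($K{\left(q \right)} = -2 + \left(5 + q\right) q = -2 + q \left(5 + q\right)$)
$B{\left(w{\left(4,2 \right)} \right)} K{\left(-5 \right)} = 63 \left(-2 + \left(-5\right)^{2} + 5 \left(-5\right)\right) = 63 \left(-2 + 25 - 25\right) = 63 \left(-2\right) = -126$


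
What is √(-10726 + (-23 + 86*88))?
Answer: I*√3181 ≈ 56.4*I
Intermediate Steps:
√(-10726 + (-23 + 86*88)) = √(-10726 + (-23 + 7568)) = √(-10726 + 7545) = √(-3181) = I*√3181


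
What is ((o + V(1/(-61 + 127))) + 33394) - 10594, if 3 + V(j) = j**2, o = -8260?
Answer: 63323173/4356 ≈ 14537.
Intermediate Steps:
V(j) = -3 + j**2
((o + V(1/(-61 + 127))) + 33394) - 10594 = ((-8260 + (-3 + (1/(-61 + 127))**2)) + 33394) - 10594 = ((-8260 + (-3 + (1/66)**2)) + 33394) - 10594 = ((-8260 + (-3 + 1/4356)) + 33394) - 10594 = ((-8260 - 13067/4356) + 33394) - 10594 = (-35993627/4356 + 33394) - 10594 = 109470637/4356 - 10594 = 63323173/4356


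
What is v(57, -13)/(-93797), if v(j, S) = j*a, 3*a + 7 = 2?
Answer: 95/93797 ≈ 0.0010128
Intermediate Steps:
a = -5/3 (a = -7/3 + (⅓)*2 = -7/3 + ⅔ = -5/3 ≈ -1.6667)
v(j, S) = -5*j/3 (v(j, S) = j*(-5/3) = -5*j/3)
v(57, -13)/(-93797) = -5/3*57/(-93797) = -95*(-1/93797) = 95/93797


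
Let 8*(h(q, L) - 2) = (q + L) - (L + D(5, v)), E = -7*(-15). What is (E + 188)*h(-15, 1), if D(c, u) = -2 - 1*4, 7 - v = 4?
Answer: 2051/8 ≈ 256.38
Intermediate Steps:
v = 3 (v = 7 - 1*4 = 7 - 4 = 3)
E = 105
D(c, u) = -6 (D(c, u) = -2 - 4 = -6)
h(q, L) = 11/4 + q/8 (h(q, L) = 2 + ((q + L) - (L - 6))/8 = 2 + ((L + q) - (-6 + L))/8 = 2 + ((L + q) + (6 - L))/8 = 2 + (6 + q)/8 = 2 + (¾ + q/8) = 11/4 + q/8)
(E + 188)*h(-15, 1) = (105 + 188)*(11/4 + (⅛)*(-15)) = 293*(11/4 - 15/8) = 293*(7/8) = 2051/8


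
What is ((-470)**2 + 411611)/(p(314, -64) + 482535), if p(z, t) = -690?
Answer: 210837/160615 ≈ 1.3127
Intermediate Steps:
((-470)**2 + 411611)/(p(314, -64) + 482535) = ((-470)**2 + 411611)/(-690 + 482535) = (220900 + 411611)/481845 = 632511*(1/481845) = 210837/160615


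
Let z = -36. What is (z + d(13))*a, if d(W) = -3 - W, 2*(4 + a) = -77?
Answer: 2210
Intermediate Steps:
a = -85/2 (a = -4 + (1/2)*(-77) = -4 - 77/2 = -85/2 ≈ -42.500)
(z + d(13))*a = (-36 + (-3 - 1*13))*(-85/2) = (-36 + (-3 - 13))*(-85/2) = (-36 - 16)*(-85/2) = -52*(-85/2) = 2210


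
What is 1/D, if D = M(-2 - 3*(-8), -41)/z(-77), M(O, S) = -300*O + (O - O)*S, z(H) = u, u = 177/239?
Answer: -59/525800 ≈ -0.00011221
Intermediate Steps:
u = 177/239 (u = 177*(1/239) = 177/239 ≈ 0.74059)
z(H) = 177/239
M(O, S) = -300*O (M(O, S) = -300*O + 0*S = -300*O + 0 = -300*O)
D = -525800/59 (D = (-300*(-2 - 3*(-8)))/(177/239) = -300*(-2 + 24)*(239/177) = -300*22*(239/177) = -6600*239/177 = -525800/59 ≈ -8911.9)
1/D = 1/(-525800/59) = -59/525800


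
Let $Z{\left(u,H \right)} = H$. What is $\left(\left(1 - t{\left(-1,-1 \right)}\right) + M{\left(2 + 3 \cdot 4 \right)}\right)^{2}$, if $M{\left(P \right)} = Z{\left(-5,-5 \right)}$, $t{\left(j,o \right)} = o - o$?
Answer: $16$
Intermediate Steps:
$t{\left(j,o \right)} = 0$
$M{\left(P \right)} = -5$
$\left(\left(1 - t{\left(-1,-1 \right)}\right) + M{\left(2 + 3 \cdot 4 \right)}\right)^{2} = \left(\left(1 - 0\right) - 5\right)^{2} = \left(\left(1 + 0\right) - 5\right)^{2} = \left(1 - 5\right)^{2} = \left(-4\right)^{2} = 16$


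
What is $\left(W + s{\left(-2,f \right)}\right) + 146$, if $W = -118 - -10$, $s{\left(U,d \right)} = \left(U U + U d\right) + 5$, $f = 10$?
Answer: $27$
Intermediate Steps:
$s{\left(U,d \right)} = 5 + U^{2} + U d$ ($s{\left(U,d \right)} = \left(U^{2} + U d\right) + 5 = 5 + U^{2} + U d$)
$W = -108$ ($W = -118 + 10 = -108$)
$\left(W + s{\left(-2,f \right)}\right) + 146 = \left(-108 + \left(5 + \left(-2\right)^{2} - 20\right)\right) + 146 = \left(-108 + \left(5 + 4 - 20\right)\right) + 146 = \left(-108 - 11\right) + 146 = -119 + 146 = 27$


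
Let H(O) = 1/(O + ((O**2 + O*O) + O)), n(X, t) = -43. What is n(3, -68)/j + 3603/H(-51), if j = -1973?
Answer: 36254466943/1973 ≈ 1.8375e+7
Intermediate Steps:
H(O) = 1/(2*O + 2*O**2) (H(O) = 1/(O + ((O**2 + O**2) + O)) = 1/(O + (2*O**2 + O)) = 1/(O + (O + 2*O**2)) = 1/(2*O + 2*O**2))
n(3, -68)/j + 3603/H(-51) = -43/(-1973) + 3603/(((1/2)/(-51*(1 - 51)))) = -43*(-1/1973) + 3603/(((1/2)*(-1/51)/(-50))) = 43/1973 + 3603/(((1/2)*(-1/51)*(-1/50))) = 43/1973 + 3603/(1/5100) = 43/1973 + 3603*5100 = 43/1973 + 18375300 = 36254466943/1973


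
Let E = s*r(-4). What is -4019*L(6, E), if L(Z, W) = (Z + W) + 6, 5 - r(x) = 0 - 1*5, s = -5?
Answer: 152722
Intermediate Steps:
r(x) = 10 (r(x) = 5 - (0 - 1*5) = 5 - (0 - 5) = 5 - 1*(-5) = 5 + 5 = 10)
E = -50 (E = -5*10 = -50)
L(Z, W) = 6 + W + Z (L(Z, W) = (W + Z) + 6 = 6 + W + Z)
-4019*L(6, E) = -4019*(6 - 50 + 6) = -4019*(-38) = 152722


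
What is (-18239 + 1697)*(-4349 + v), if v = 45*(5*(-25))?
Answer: 164989908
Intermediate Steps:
v = -5625 (v = 45*(-125) = -5625)
(-18239 + 1697)*(-4349 + v) = (-18239 + 1697)*(-4349 - 5625) = -16542*(-9974) = 164989908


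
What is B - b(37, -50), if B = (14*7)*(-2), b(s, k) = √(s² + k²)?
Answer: -196 - √3869 ≈ -258.20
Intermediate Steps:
b(s, k) = √(k² + s²)
B = -196 (B = 98*(-2) = -196)
B - b(37, -50) = -196 - √((-50)² + 37²) = -196 - √(2500 + 1369) = -196 - √3869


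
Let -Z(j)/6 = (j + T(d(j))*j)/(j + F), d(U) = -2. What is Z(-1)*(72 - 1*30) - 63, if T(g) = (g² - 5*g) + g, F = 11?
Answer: 1323/5 ≈ 264.60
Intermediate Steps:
T(g) = g² - 4*g
Z(j) = -78*j/(11 + j) (Z(j) = -6*(j + (-2*(-4 - 2))*j)/(j + 11) = -6*(j + (-2*(-6))*j)/(11 + j) = -6*(j + 12*j)/(11 + j) = -6*13*j/(11 + j) = -78*j/(11 + j))
Z(-1)*(72 - 1*30) - 63 = (-78*(-1)/(11 - 1))*(72 - 1*30) - 63 = (-78*(-1)/10)*(72 - 30) - 63 = -78*(-1)*⅒*42 - 63 = (39/5)*42 - 63 = 1638/5 - 63 = 1323/5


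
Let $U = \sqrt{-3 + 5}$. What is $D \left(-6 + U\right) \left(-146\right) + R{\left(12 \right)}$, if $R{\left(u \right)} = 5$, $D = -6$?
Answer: $-5251 + 876 \sqrt{2} \approx -4012.1$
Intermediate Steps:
$U = \sqrt{2} \approx 1.4142$
$D \left(-6 + U\right) \left(-146\right) + R{\left(12 \right)} = - 6 \left(-6 + \sqrt{2}\right) \left(-146\right) + 5 = \left(36 - 6 \sqrt{2}\right) \left(-146\right) + 5 = \left(-5256 + 876 \sqrt{2}\right) + 5 = -5251 + 876 \sqrt{2}$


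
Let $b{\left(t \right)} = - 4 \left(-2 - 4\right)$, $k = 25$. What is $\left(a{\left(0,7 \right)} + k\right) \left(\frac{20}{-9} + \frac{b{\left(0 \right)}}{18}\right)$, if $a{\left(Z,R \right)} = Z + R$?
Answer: $- \frac{256}{9} \approx -28.444$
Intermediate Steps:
$a{\left(Z,R \right)} = R + Z$
$b{\left(t \right)} = 24$ ($b{\left(t \right)} = \left(-4\right) \left(-6\right) = 24$)
$\left(a{\left(0,7 \right)} + k\right) \left(\frac{20}{-9} + \frac{b{\left(0 \right)}}{18}\right) = \left(\left(7 + 0\right) + 25\right) \left(\frac{20}{-9} + \frac{24}{18}\right) = \left(7 + 25\right) \left(20 \left(- \frac{1}{9}\right) + 24 \cdot \frac{1}{18}\right) = 32 \left(- \frac{20}{9} + \frac{4}{3}\right) = 32 \left(- \frac{8}{9}\right) = - \frac{256}{9}$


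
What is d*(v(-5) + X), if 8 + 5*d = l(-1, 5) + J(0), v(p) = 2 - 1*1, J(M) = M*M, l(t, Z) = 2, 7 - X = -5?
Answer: -78/5 ≈ -15.600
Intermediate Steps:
X = 12 (X = 7 - 1*(-5) = 7 + 5 = 12)
J(M) = M²
v(p) = 1 (v(p) = 2 - 1 = 1)
d = -6/5 (d = -8/5 + (2 + 0²)/5 = -8/5 + (2 + 0)/5 = -8/5 + (⅕)*2 = -8/5 + ⅖ = -6/5 ≈ -1.2000)
d*(v(-5) + X) = -6*(1 + 12)/5 = -6/5*13 = -78/5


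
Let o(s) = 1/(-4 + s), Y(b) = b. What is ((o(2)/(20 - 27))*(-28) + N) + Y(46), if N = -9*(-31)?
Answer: 323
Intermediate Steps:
N = 279
((o(2)/(20 - 27))*(-28) + N) + Y(46) = ((1/((20 - 27)*(-4 + 2)))*(-28) + 279) + 46 = ((1/(-7*(-2)))*(-28) + 279) + 46 = (-⅐*(-½)*(-28) + 279) + 46 = ((1/14)*(-28) + 279) + 46 = (-2 + 279) + 46 = 277 + 46 = 323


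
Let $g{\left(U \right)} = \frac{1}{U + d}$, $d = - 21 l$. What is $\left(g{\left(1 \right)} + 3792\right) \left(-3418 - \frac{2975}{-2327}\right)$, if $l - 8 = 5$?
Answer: $- \frac{8200546191753}{632944} \approx -1.2956 \cdot 10^{7}$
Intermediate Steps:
$l = 13$ ($l = 8 + 5 = 13$)
$d = -273$ ($d = \left(-21\right) 13 = -273$)
$g{\left(U \right)} = \frac{1}{-273 + U}$ ($g{\left(U \right)} = \frac{1}{U - 273} = \frac{1}{-273 + U}$)
$\left(g{\left(1 \right)} + 3792\right) \left(-3418 - \frac{2975}{-2327}\right) = \left(\frac{1}{-273 + 1} + 3792\right) \left(-3418 - \frac{2975}{-2327}\right) = \left(\frac{1}{-272} + 3792\right) \left(-3418 - - \frac{2975}{2327}\right) = \left(- \frac{1}{272} + 3792\right) \left(-3418 + \frac{2975}{2327}\right) = \frac{1031423}{272} \left(- \frac{7950711}{2327}\right) = - \frac{8200546191753}{632944}$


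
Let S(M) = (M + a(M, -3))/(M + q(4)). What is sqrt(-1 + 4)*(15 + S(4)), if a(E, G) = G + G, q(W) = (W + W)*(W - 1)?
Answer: 209*sqrt(3)/14 ≈ 25.857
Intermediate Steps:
q(W) = 2*W*(-1 + W) (q(W) = (2*W)*(-1 + W) = 2*W*(-1 + W))
a(E, G) = 2*G
S(M) = (-6 + M)/(24 + M) (S(M) = (M + 2*(-3))/(M + 2*4*(-1 + 4)) = (M - 6)/(M + 2*4*3) = (-6 + M)/(M + 24) = (-6 + M)/(24 + M))
sqrt(-1 + 4)*(15 + S(4)) = sqrt(-1 + 4)*(15 + (-6 + 4)/(24 + 4)) = sqrt(3)*(15 - 2/28) = sqrt(3)*(15 + (1/28)*(-2)) = sqrt(3)*(15 - 1/14) = sqrt(3)*(209/14) = 209*sqrt(3)/14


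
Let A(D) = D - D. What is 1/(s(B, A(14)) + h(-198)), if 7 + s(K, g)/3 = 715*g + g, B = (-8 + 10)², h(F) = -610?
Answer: -1/631 ≈ -0.0015848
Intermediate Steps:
A(D) = 0
B = 4 (B = 2² = 4)
s(K, g) = -21 + 2148*g (s(K, g) = -21 + 3*(715*g + g) = -21 + 3*(716*g) = -21 + 2148*g)
1/(s(B, A(14)) + h(-198)) = 1/((-21 + 2148*0) - 610) = 1/((-21 + 0) - 610) = 1/(-21 - 610) = 1/(-631) = -1/631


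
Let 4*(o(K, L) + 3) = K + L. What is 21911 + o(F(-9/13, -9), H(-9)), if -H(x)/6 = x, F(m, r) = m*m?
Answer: 14819015/676 ≈ 21922.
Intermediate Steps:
F(m, r) = m**2
H(x) = -6*x
o(K, L) = -3 + K/4 + L/4 (o(K, L) = -3 + (K + L)/4 = -3 + (K/4 + L/4) = -3 + K/4 + L/4)
21911 + o(F(-9/13, -9), H(-9)) = 21911 + (-3 + (-9/13)**2/4 + (-6*(-9))/4) = 21911 + (-3 + (-9*1/13)**2/4 + (1/4)*54) = 21911 + (-3 + (-9/13)**2/4 + 27/2) = 21911 + (-3 + (1/4)*(81/169) + 27/2) = 21911 + (-3 + 81/676 + 27/2) = 21911 + 7179/676 = 14819015/676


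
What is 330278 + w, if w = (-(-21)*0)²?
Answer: 330278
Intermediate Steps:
w = 0 (w = (-3*0)² = 0² = 0)
330278 + w = 330278 + 0 = 330278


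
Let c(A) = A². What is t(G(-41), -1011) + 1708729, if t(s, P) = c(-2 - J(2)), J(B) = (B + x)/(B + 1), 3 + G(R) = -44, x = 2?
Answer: 15378661/9 ≈ 1.7087e+6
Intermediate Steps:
G(R) = -47 (G(R) = -3 - 44 = -47)
J(B) = (2 + B)/(1 + B) (J(B) = (B + 2)/(B + 1) = (2 + B)/(1 + B))
t(s, P) = 100/9 (t(s, P) = (-2 - (2 + 2)/(1 + 2))² = (-2 - 4/3)² = (-10/3)² = 100/9)
t(G(-41), -1011) + 1708729 = 100/9 + 1708729 = 15378661/9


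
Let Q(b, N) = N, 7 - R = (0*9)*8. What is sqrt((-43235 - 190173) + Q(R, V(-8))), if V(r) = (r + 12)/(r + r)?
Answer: 3*I*sqrt(103737)/2 ≈ 483.12*I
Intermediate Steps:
R = 7 (R = 7 - 0*9*8 = 7 - 0*8 = 7 - 1*0 = 7 + 0 = 7)
V(r) = (12 + r)/(2*r) (V(r) = (12 + r)/((2*r)) = (12 + r)*(1/(2*r)) = (12 + r)/(2*r))
sqrt((-43235 - 190173) + Q(R, V(-8))) = sqrt((-43235 - 190173) + (1/2)*(12 - 8)/(-8)) = sqrt(-233408 + (1/2)*(-1/8)*4) = sqrt(-233408 - 1/4) = sqrt(-933633/4) = 3*I*sqrt(103737)/2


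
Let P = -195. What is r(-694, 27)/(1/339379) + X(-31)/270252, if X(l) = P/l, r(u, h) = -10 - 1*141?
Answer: -143110424090251/2792604 ≈ -5.1246e+7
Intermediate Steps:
r(u, h) = -151 (r(u, h) = -10 - 141 = -151)
X(l) = -195/l
r(-694, 27)/(1/339379) + X(-31)/270252 = -151/(1/339379) - 195/(-31)/270252 = -151/1/339379 - 195*(-1/31)*(1/270252) = -151*339379 + (195/31)*(1/270252) = -51246229 + 65/2792604 = -143110424090251/2792604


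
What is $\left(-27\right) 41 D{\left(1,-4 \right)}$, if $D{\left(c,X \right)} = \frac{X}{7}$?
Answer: $\frac{4428}{7} \approx 632.57$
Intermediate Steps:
$D{\left(c,X \right)} = \frac{X}{7}$ ($D{\left(c,X \right)} = X \frac{1}{7} = \frac{X}{7}$)
$\left(-27\right) 41 D{\left(1,-4 \right)} = \left(-27\right) 41 \cdot \frac{1}{7} \left(-4\right) = \left(-1107\right) \left(- \frac{4}{7}\right) = \frac{4428}{7}$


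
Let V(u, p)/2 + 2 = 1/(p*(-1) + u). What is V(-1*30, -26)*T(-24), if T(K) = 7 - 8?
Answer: 9/2 ≈ 4.5000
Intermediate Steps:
V(u, p) = -4 + 2/(u - p) (V(u, p) = -4 + 2/(p*(-1) + u) = -4 + 2/(-p + u) = -4 + 2/(u - p))
T(K) = -1
V(-1*30, -26)*T(-24) = (2*(-1 - 2*(-26) + 2*(-1*30))/(-26 - (-1)*30))*(-1) = (2*(-1 + 52 + 2*(-30))/(-26 - 1*(-30)))*(-1) = (2*(-1 + 52 - 60)/(-26 + 30))*(-1) = (2*(-9)/4)*(-1) = (2*(¼)*(-9))*(-1) = -9/2*(-1) = 9/2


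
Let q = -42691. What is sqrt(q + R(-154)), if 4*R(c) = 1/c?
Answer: I*sqrt(4049839178)/308 ≈ 206.62*I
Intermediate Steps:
R(c) = 1/(4*c)
sqrt(q + R(-154)) = sqrt(-42691 + (1/4)/(-154)) = sqrt(-42691 + (1/4)*(-1/154)) = sqrt(-42691 - 1/616) = sqrt(-26297657/616) = I*sqrt(4049839178)/308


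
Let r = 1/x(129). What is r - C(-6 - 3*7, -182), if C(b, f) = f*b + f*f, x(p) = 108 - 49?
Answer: -2244241/59 ≈ -38038.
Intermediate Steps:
x(p) = 59
C(b, f) = f² + b*f (C(b, f) = b*f + f² = f² + b*f)
r = 1/59 ≈ 0.016949
r - C(-6 - 3*7, -182) = 1/59 - (-182)*((-6 - 3*7) - 182) = 1/59 - (-182)*((-6 - 21) - 182) = 1/59 - (-182)*(-27 - 182) = 1/59 - (-182)*(-209) = 1/59 - 1*38038 = 1/59 - 38038 = -2244241/59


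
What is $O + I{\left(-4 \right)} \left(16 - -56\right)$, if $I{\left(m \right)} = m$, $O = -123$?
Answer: $-411$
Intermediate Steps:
$O + I{\left(-4 \right)} \left(16 - -56\right) = -123 - 4 \left(16 - -56\right) = -123 - 4 \left(16 + 56\right) = -123 - 288 = -411$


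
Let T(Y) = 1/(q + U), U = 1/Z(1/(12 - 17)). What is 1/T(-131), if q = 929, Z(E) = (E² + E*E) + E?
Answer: 2762/3 ≈ 920.67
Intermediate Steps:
Z(E) = E + 2*E² (Z(E) = (E² + E²) + E = 2*E² + E = E + 2*E²)
U = -25/3 (U = 1/((1 + 2/(12 - 17))/(12 - 17)) = 1/((1 + 2/(-5))/(-5)) = 1/(-(1 + 2*(-⅕))/5) = 1/(-(1 - ⅖)/5) = 1/(-⅕*⅗) = 1/(-3/25) = -25/3 ≈ -8.3333)
T(Y) = 3/2762 (T(Y) = 1/(929 - 25/3) = 1/(2762/3) = 3/2762)
1/T(-131) = 1/(3/2762) = 2762/3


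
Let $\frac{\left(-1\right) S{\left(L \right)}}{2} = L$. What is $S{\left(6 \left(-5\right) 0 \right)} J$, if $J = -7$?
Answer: $0$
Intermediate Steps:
$S{\left(L \right)} = - 2 L$
$S{\left(6 \left(-5\right) 0 \right)} J = - 2 \cdot 6 \left(-5\right) 0 \left(-7\right) = - 2 \left(\left(-30\right) 0\right) \left(-7\right) = \left(-2\right) 0 \left(-7\right) = 0 \left(-7\right) = 0$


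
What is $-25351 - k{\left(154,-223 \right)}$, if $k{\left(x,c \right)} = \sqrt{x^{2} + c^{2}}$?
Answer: $-25351 - \sqrt{73445} \approx -25622.0$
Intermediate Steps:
$k{\left(x,c \right)} = \sqrt{c^{2} + x^{2}}$
$-25351 - k{\left(154,-223 \right)} = -25351 - \sqrt{\left(-223\right)^{2} + 154^{2}} = -25351 - \sqrt{49729 + 23716} = -25351 - \sqrt{73445}$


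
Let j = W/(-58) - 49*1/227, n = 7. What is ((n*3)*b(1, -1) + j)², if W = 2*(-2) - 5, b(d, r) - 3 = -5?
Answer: 306662320441/173343556 ≈ 1769.1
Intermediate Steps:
b(d, r) = -2 (b(d, r) = 3 - 5 = -2)
W = -9 (W = -4 - 5 = -9)
j = -799/13166 (j = -9/(-58) - 49*1/227 = -9*(-1/58) - 49*1/227 = 9/58 - 49/227 = -799/13166 ≈ -0.060687)
((n*3)*b(1, -1) + j)² = ((7*3)*(-2) - 799/13166)² = (21*(-2) - 799/13166)² = (-42 - 799/13166)² = (-553771/13166)² = 306662320441/173343556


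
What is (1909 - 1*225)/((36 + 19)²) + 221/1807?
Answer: 285501/420475 ≈ 0.67900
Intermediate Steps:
(1909 - 1*225)/((36 + 19)²) + 221/1807 = (1909 - 225)/(55²) + 221*(1/1807) = 1684/3025 + 17/139 = 285501/420475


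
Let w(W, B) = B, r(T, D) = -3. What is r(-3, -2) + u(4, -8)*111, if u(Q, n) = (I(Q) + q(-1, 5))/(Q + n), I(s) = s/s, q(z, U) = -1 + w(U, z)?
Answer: 99/4 ≈ 24.750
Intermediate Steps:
q(z, U) = -1 + z
I(s) = 1
u(Q, n) = -1/(Q + n) (u(Q, n) = (1 + (-1 - 1))/(Q + n) = (1 - 2)/(Q + n) = -1/(Q + n))
r(-3, -2) + u(4, -8)*111 = -3 - 1/(4 - 8)*111 = -3 - 1/(-4)*111 = -3 - 1*(-1/4)*111 = -3 + (1/4)*111 = -3 + 111/4 = 99/4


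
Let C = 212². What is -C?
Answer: -44944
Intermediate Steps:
C = 44944
-C = -1*44944 = -44944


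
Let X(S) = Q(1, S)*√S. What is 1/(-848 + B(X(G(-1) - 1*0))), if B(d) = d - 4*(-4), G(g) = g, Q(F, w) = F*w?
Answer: -832/692225 + I/692225 ≈ -0.0012019 + 1.4446e-6*I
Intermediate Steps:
X(S) = S^(3/2) (X(S) = (1*S)*√S = S*√S = S^(3/2))
B(d) = 16 + d (B(d) = d + 16 = 16 + d)
1/(-848 + B(X(G(-1) - 1*0))) = 1/(-848 + (16 + (-1 - 1*0)^(3/2))) = 1/(-848 + (16 + (-1 + 0)^(3/2))) = 1/(-848 + (16 + (-1)^(3/2))) = 1/(-848 + (16 - I)) = 1/(-832 - I) = (-832 + I)/692225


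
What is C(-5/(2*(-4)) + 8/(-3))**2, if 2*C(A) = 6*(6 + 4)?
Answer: 900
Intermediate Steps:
C(A) = 30 (C(A) = (6*(6 + 4))/2 = (6*10)/2 = (1/2)*60 = 30)
C(-5/(2*(-4)) + 8/(-3))**2 = 30**2 = 900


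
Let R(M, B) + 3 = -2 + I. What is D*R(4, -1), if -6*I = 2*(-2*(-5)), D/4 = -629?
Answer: 62900/3 ≈ 20967.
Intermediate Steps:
D = -2516 (D = 4*(-629) = -2516)
I = -10/3 (I = -(-2*(-5))/3 = -10/3 ≈ -3.3333)
R(M, B) = -25/3 (R(M, B) = -3 + (-2 - 10/3) = -3 - 16/3 = -25/3)
D*R(4, -1) = -2516*(-25/3) = 62900/3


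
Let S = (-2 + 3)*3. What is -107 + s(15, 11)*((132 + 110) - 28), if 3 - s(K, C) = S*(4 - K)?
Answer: 7597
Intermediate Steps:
S = 3 (S = 1*3 = 3)
s(K, C) = -9 + 3*K (s(K, C) = 3 - 3*(4 - K) = 3 - (12 - 3*K) = 3 + (-12 + 3*K) = -9 + 3*K)
-107 + s(15, 11)*((132 + 110) - 28) = -107 + (-9 + 3*15)*((132 + 110) - 28) = -107 + (-9 + 45)*(242 - 28) = -107 + 36*214 = -107 + 7704 = 7597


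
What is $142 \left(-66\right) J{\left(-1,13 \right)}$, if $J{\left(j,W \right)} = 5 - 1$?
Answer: $-37488$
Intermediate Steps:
$J{\left(j,W \right)} = 4$ ($J{\left(j,W \right)} = 5 - 1 = 4$)
$142 \left(-66\right) J{\left(-1,13 \right)} = 142 \left(-66\right) 4 = \left(-9372\right) 4 = -37488$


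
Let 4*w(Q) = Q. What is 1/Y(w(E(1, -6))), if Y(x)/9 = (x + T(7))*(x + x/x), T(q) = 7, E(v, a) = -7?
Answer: -16/567 ≈ -0.028219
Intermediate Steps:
w(Q) = Q/4
Y(x) = 9*(1 + x)*(7 + x) (Y(x) = 9*((x + 7)*(x + x/x)) = 9*((7 + x)*(x + 1)) = 9*((7 + x)*(1 + x)) = 9*((1 + x)*(7 + x)) = 9*(1 + x)*(7 + x))
1/Y(w(E(1, -6))) = 1/(63 + 9*((¼)*(-7))² + 72*((¼)*(-7))) = 1/(63 + 9*(-7/4)² + 72*(-7/4)) = 1/(63 + 9*(49/16) - 126) = 1/(63 + 441/16 - 126) = 1/(-567/16) = -16/567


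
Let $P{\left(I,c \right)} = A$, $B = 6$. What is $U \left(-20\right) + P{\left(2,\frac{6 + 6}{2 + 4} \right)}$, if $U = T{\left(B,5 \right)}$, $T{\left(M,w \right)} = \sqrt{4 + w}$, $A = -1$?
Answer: $-61$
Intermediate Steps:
$P{\left(I,c \right)} = -1$
$U = 3$ ($U = \sqrt{4 + 5} = \sqrt{9} = 3$)
$U \left(-20\right) + P{\left(2,\frac{6 + 6}{2 + 4} \right)} = 3 \left(-20\right) - 1 = -60 - 1 = -61$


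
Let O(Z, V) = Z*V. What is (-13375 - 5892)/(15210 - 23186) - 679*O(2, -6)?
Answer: 65007715/7976 ≈ 8150.4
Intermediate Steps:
O(Z, V) = V*Z
(-13375 - 5892)/(15210 - 23186) - 679*O(2, -6) = (-13375 - 5892)/(15210 - 23186) - 679*(-6*2) = -19267/(-7976) - 679*(-12) = -19267*(-1/7976) - 1*(-8148) = 19267/7976 + 8148 = 65007715/7976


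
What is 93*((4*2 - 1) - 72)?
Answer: -6045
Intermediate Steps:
93*((4*2 - 1) - 72) = 93*((8 - 1) - 72) = 93*(7 - 72) = 93*(-65) = -6045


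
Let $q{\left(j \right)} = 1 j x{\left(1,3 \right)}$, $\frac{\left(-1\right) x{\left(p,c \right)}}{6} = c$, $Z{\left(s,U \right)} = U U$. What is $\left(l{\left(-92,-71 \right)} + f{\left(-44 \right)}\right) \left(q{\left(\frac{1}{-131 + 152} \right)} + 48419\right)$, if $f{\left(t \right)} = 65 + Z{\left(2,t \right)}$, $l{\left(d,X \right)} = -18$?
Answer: $\frac{672092241}{7} \approx 9.6013 \cdot 10^{7}$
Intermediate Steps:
$Z{\left(s,U \right)} = U^{2}$
$x{\left(p,c \right)} = - 6 c$
$f{\left(t \right)} = 65 + t^{2}$
$q{\left(j \right)} = - 18 j$ ($q{\left(j \right)} = 1 j \left(\left(-6\right) 3\right) = j \left(-18\right) = - 18 j$)
$\left(l{\left(-92,-71 \right)} + f{\left(-44 \right)}\right) \left(q{\left(\frac{1}{-131 + 152} \right)} + 48419\right) = \left(-18 + \left(65 + \left(-44\right)^{2}\right)\right) \left(- \frac{18}{-131 + 152} + 48419\right) = \left(-18 + \left(65 + 1936\right)\right) \left(- \frac{18}{21} + 48419\right) = \left(-18 + 2001\right) \left(\left(-18\right) \frac{1}{21} + 48419\right) = 1983 \left(- \frac{6}{7} + 48419\right) = 1983 \cdot \frac{338927}{7} = \frac{672092241}{7}$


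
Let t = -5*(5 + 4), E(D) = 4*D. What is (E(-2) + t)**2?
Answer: 2809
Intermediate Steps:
t = -45 (t = -5*9 = -45)
(E(-2) + t)**2 = (4*(-2) - 45)**2 = (-8 - 45)**2 = (-53)**2 = 2809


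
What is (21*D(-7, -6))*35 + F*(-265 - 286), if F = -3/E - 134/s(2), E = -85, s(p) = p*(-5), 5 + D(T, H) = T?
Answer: -1378942/85 ≈ -16223.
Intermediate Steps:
D(T, H) = -5 + T
s(p) = -5*p
F = 1142/85 (F = -3/(-85) - 134/((-5*2)) = -3*(-1/85) - 134/(-10) = 3/85 - 134*(-⅒) = 3/85 + 67/5 = 1142/85 ≈ 13.435)
(21*D(-7, -6))*35 + F*(-265 - 286) = (21*(-5 - 7))*35 + 1142*(-265 - 286)/85 = (21*(-12))*35 + (1142/85)*(-551) = -252*35 - 629242/85 = -8820 - 629242/85 = -1378942/85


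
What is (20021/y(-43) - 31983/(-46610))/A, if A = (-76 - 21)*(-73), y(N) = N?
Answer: -931803541/14191952630 ≈ -0.065657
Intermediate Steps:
A = 7081 (A = -97*(-73) = 7081)
(20021/y(-43) - 31983/(-46610))/A = (20021/(-43) - 31983/(-46610))/7081 = (20021*(-1/43) - 31983*(-1/46610))*(1/7081) = (-20021/43 + 31983/46610)*(1/7081) = -931803541/2004230*1/7081 = -931803541/14191952630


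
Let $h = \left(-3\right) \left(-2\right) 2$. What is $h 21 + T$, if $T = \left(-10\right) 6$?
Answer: $192$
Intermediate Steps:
$T = -60$
$h = 12$ ($h = 6 \cdot 2 = 12$)
$h 21 + T = 12 \cdot 21 - 60 = 252 - 60 = 192$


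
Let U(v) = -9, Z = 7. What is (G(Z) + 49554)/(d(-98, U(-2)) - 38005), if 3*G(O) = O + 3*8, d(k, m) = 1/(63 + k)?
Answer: -5204255/3990528 ≈ -1.3042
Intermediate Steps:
G(O) = 8 + O/3 (G(O) = (O + 3*8)/3 = (O + 24)/3 = (24 + O)/3 = 8 + O/3)
(G(Z) + 49554)/(d(-98, U(-2)) - 38005) = ((8 + (⅓)*7) + 49554)/(1/(63 - 98) - 38005) = ((8 + 7/3) + 49554)/(1/(-35) - 38005) = (31/3 + 49554)/(-1/35 - 38005) = 148693/(3*(-1330176/35)) = (148693/3)*(-35/1330176) = -5204255/3990528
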